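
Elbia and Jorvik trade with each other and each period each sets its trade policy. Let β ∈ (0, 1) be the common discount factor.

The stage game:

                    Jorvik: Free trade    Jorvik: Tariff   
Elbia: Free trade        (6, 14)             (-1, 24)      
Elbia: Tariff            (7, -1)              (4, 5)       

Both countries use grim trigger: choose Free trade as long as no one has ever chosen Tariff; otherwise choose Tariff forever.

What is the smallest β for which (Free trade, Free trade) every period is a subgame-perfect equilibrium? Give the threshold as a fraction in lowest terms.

Elbia's threshold: (7−6)/(7−4) = 1/3.
Jorvik's threshold: (24−14)/(24−5) = 10/19.
1/3 < 10/19, so Jorvik binds and β* = 10/19.

10/19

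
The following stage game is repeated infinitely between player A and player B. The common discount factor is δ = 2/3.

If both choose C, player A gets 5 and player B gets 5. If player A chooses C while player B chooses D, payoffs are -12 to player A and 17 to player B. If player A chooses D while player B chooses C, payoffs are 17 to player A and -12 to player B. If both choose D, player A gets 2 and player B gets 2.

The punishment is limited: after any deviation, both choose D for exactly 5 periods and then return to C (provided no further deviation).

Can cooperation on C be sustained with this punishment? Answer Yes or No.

A one-shot deviation gives 17 now, then 2 for 5 periods, then back to 5.
Gain from deviating: (17−5) today; loss: (5−2) in each of the next 5 periods.
No-deviation condition: (5−2)(δ+…+δ^5) ≥ 17−5, i.e. δ+…+δ^5 ≥ 4.
At δ = 2/3: δ+…+δ^5 = 1.7366 < 4.0000.
So cooperation is not sustainable.

No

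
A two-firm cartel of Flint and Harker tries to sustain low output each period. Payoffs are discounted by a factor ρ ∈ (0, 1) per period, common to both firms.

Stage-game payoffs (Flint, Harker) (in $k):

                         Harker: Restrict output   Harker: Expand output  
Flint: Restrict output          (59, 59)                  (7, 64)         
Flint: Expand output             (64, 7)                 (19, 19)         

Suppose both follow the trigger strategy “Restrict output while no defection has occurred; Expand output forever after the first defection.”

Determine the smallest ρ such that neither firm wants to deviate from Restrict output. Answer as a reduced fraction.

Under grim trigger the critical discount factor is (T−C)/(T−P) with T = 64, C = 59, P = 19.
ρ* = (64−59)/(64−19) = 5/45 = 1/9.

1/9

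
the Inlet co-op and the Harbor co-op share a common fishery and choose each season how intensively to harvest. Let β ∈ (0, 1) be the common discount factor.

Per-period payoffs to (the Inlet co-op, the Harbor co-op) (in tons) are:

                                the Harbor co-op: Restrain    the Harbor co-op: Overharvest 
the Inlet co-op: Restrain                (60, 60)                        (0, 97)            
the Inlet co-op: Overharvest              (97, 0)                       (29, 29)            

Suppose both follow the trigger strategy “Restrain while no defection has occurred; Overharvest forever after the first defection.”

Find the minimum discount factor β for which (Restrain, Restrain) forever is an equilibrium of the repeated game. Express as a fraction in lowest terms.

Cooperation forever yields 60 each period: 60/(1−β).
Deviating yields 97 once, then 29 forever: 97 + 29β/(1−β).
No profitable deviation requires 60/(1−β) ≥ 97 + 29β/(1−β).
Multiplying by (1−β): 60 ≥ 97(1−β) + 29β = 97 − 68β.
So 68β ≥ 37, i.e. β ≥ 37/68.

37/68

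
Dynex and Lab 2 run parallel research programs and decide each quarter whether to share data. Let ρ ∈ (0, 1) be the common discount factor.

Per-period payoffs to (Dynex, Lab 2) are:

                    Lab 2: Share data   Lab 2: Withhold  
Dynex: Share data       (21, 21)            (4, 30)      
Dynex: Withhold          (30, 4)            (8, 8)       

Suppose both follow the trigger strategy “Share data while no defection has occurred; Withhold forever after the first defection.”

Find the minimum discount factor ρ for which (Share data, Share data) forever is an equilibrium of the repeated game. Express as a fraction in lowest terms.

9/22

21/(1−ρ) ≥ 30 + 8ρ/(1−ρ)
21 ≥ 30 − 22ρ
ρ ≥ 9/22.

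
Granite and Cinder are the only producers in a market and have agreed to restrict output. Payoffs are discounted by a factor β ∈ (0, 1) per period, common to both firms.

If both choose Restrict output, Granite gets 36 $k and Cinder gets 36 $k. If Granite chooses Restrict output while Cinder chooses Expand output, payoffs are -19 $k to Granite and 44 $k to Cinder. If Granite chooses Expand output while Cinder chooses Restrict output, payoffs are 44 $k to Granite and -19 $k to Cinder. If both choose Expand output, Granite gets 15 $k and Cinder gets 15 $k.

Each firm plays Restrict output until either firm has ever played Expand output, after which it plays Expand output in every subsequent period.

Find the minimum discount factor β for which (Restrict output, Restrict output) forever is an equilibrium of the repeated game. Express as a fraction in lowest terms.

8/29

Cooperation forever yields 36 each period: 36/(1−β).
Deviating yields 44 once, then 15 forever: 44 + 15β/(1−β).
No profitable deviation requires 36/(1−β) ≥ 44 + 15β/(1−β).
Multiplying by (1−β): 36 ≥ 44(1−β) + 15β = 44 − 29β.
So 29β ≥ 8, i.e. β ≥ 8/29.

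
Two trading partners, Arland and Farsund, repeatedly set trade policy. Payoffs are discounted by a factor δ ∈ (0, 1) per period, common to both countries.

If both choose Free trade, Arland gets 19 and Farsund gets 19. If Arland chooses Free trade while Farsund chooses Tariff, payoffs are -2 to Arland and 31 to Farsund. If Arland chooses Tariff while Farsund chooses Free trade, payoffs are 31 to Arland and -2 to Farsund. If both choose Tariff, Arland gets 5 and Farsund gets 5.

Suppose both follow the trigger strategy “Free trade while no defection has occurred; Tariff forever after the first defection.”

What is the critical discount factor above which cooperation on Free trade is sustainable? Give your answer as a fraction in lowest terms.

Under grim trigger the critical discount factor is (T−C)/(T−P) with T = 31, C = 19, P = 5.
δ* = (31−19)/(31−5) = 12/26 = 6/13.

6/13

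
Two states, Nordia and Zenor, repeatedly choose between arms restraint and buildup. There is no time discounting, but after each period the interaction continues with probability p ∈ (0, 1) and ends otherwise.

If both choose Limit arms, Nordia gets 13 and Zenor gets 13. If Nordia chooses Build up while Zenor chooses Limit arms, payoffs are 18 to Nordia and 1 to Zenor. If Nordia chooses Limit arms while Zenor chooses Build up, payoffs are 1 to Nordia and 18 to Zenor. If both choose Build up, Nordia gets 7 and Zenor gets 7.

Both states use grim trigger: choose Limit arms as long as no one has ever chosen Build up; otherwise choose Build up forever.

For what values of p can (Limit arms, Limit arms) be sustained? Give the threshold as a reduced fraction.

5/11

Expected cooperation value is 13 + p·13 + p²·13 + … = 13/(1−p); deviation gives 18 + p·7/(1−p).
13 ≥ 18(1−p) + 7p ⇒ 11p ≥ 5 ⇒ p ≥ 5/11.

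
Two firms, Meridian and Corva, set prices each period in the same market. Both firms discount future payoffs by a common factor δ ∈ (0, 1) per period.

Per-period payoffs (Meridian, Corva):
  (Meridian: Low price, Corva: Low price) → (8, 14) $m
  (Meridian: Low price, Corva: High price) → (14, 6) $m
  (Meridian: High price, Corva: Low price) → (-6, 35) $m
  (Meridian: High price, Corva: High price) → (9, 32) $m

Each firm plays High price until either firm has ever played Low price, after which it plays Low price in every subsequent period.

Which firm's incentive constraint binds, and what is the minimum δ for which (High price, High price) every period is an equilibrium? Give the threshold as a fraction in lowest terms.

Meridian; δ ≥ 5/6

Meridian: cooperation gives 9 each period; deviation gives 14 once then 8 forever.
  9/(1−δ) ≥ 14 + 8δ/(1−δ) ⇒ δ ≥ 5/6.
Corva: cooperation gives 32 each period; deviation gives 35 once then 14 forever.
  δ ≥ 3/21 = 1/7.
Both must hold, so the binding constraint is Meridian's: δ ≥ 5/6.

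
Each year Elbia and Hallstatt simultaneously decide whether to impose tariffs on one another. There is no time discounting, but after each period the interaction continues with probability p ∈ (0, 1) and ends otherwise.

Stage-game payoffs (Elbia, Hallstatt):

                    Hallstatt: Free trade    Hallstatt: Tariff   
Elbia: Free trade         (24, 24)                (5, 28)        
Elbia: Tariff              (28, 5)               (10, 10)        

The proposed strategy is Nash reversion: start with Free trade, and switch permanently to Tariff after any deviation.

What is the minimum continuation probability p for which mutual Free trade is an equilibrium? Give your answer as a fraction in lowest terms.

Expected cooperation value is 24 + p·24 + p²·24 + … = 24/(1−p); deviation gives 28 + p·10/(1−p).
24 ≥ 28(1−p) + 10p ⇒ 18p ≥ 4 ⇒ p ≥ 4/18 = 2/9.

2/9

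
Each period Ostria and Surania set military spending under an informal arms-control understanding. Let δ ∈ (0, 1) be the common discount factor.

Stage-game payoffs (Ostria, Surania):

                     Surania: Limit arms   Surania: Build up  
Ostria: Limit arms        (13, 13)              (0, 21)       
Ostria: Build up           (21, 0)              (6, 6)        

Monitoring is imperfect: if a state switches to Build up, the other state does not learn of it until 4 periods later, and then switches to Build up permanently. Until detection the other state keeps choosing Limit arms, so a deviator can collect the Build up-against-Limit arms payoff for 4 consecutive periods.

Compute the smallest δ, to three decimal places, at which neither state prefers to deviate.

0.855

A deviator earns 21 for 4 periods, then 6 forever; cooperating earns 13 forever. Multiplying the IC by (1−δ):
13 ≥ 21(1−δ^4) + 6δ^4, so 15·δ^4 ≥ 8 and δ^4 ≥ 8/15.
δ ≥ (8/15)^(1/4) ≈ 0.855.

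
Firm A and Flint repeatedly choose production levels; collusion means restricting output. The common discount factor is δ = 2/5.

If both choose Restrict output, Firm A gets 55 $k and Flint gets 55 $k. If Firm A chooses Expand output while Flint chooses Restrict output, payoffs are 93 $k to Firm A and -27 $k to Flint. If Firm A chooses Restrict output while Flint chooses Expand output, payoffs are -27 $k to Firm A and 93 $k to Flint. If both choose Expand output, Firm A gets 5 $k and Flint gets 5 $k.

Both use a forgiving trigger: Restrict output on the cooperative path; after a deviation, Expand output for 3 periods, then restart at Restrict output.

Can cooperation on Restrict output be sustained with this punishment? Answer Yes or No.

No

A one-shot deviation gives 93 now, then 5 for 3 periods, then back to 55.
Gain from deviating: (93−55) today; loss: (55−5) in each of the next 3 periods.
No-deviation condition: (55−5)(δ+…+δ^3) ≥ 93−55, i.e. δ+…+δ^3 ≥ 19/25.
At δ = 2/5: δ+…+δ^3 = 0.6240 < 0.7600.
So cooperation is not sustainable.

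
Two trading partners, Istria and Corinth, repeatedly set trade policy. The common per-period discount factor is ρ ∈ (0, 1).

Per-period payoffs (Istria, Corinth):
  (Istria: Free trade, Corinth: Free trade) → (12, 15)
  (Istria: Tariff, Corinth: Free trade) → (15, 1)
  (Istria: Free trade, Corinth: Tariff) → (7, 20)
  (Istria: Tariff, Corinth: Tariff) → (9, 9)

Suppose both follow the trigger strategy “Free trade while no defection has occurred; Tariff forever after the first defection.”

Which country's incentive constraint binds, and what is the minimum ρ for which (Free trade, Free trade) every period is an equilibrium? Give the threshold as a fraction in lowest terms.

Istria; ρ ≥ 1/2

Istria: cooperation gives 12 each period; deviation gives 15 once then 9 forever.
  12/(1−ρ) ≥ 15 + 9ρ/(1−ρ) ⇒ ρ ≥ 3/6 = 1/2.
Corinth: cooperation gives 15 each period; deviation gives 20 once then 9 forever.
  ρ ≥ 5/11.
Both must hold, so the binding constraint is Istria's: ρ ≥ 1/2.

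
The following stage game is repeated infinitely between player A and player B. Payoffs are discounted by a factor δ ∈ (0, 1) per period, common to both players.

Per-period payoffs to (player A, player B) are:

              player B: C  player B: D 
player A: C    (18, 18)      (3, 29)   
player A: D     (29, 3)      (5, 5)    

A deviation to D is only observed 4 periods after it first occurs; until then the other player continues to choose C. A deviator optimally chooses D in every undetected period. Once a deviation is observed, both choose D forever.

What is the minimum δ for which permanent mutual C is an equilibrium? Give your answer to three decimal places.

Deviating for the 4 undetected periods gains 29−18 = 11 per period over cooperation, then loses 18−5 = 13 per period forever once punishment starts.
Gain: 11(1 + δ + … + δ^3); loss: 13·δ^4/(1−δ).
No profitable deviation ⇔ 11(1−δ^4) ≤ 13·δ^4, i.e. δ^4 ≥ 11/(11+13) = 11/24.
Hence δ ≥ (11/24)^(1/4) ≈ 0.823.

0.823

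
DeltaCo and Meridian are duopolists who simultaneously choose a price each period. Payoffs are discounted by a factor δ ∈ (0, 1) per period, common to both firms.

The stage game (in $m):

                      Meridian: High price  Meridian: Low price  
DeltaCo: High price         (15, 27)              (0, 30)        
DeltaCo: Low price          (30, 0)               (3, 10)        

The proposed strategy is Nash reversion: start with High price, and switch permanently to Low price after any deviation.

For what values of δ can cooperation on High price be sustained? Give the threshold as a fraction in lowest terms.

5/9

DeltaCo's threshold: (30−15)/(30−3) = 5/9.
Meridian's threshold: (30−27)/(30−10) = 3/20.
5/9 > 3/20, so DeltaCo binds and δ* = 5/9.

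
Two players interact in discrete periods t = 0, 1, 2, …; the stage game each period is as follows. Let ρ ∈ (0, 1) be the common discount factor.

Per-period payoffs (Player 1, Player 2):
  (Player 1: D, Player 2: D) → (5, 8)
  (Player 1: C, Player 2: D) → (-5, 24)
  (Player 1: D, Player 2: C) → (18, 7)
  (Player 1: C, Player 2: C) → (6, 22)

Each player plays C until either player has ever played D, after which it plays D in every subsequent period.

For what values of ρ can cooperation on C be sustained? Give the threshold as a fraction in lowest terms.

For Player 1: deviation gain 18−6 = 12, per-period punishment loss 6−5 = 1. IC gives ρ ≥ 12/13.
For Player 2: gain 2, loss 14 per period, so ρ ≥ 2/16 = 1/8.
The tighter constraint is Player 1's, so cooperation needs ρ ≥ 12/13.

12/13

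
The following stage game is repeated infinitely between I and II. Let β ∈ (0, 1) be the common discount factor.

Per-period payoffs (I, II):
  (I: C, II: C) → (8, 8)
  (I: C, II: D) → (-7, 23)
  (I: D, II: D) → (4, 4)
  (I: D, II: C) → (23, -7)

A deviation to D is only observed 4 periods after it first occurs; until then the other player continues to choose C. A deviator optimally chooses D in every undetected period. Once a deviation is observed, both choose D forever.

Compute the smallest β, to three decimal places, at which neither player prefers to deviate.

0.943

Deviating for the 4 undetected periods gains 23−8 = 15 per period over cooperation, then loses 8−4 = 4 per period forever once punishment starts.
Gain: 15(1 + β + … + β^3); loss: 4·β^4/(1−β).
No profitable deviation ⇔ 15(1−β^4) ≤ 4·β^4, i.e. β^4 ≥ 15/(15+4) = 15/19.
Hence β ≥ (15/19)^(1/4) ≈ 0.943.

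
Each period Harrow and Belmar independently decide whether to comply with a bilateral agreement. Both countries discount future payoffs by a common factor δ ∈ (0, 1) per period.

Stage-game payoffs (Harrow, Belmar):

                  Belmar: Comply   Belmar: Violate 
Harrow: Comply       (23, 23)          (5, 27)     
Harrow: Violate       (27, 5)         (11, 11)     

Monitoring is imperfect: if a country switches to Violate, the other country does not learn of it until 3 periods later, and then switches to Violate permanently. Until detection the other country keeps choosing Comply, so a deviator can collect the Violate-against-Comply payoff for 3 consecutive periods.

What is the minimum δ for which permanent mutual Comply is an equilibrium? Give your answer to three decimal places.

The best deviation is to choose Violate for all 3 undetected periods, earning 27 each, then 11 forever once detected.
Deviation value: 27(1−δ^3)/(1−δ) + 11δ^3/(1−δ); cooperation value: 23/(1−δ).
IC: 23 ≥ 27(1−δ^3) + 11δ^3 = 27 − 16δ^3.
So δ^3 ≥ 4/16 = 1/4, giving δ ≥ (1/4)^(1/3) ≈ 0.630.

0.630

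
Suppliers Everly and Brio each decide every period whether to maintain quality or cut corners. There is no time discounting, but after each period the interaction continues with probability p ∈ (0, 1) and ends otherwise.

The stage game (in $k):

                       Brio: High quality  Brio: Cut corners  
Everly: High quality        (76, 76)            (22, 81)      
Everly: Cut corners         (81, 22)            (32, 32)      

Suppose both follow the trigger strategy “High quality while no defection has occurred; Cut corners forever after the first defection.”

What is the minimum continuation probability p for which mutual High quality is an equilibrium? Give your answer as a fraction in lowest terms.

5/49

With no time discounting, the continuation probability p plays the role of the discount factor.
Grim-trigger IC: 76/(1−p) ≥ 81 + 32p/(1−p) ⇒ p ≥ (81−76)/(81−32) = 5/49.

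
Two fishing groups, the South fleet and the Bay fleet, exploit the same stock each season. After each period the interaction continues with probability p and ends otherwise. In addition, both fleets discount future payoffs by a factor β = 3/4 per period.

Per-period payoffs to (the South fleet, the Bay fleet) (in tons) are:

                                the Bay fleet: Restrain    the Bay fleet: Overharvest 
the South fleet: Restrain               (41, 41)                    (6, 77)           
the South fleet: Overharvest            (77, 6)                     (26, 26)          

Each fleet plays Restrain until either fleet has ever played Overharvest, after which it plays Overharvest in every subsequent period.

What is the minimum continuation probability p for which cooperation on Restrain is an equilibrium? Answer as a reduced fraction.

With continuation probability p and discount β, the effective per-period discount factor is βp.
Grim-trigger IC: βp ≥ (77−41)/(77−26) = 12/17.
So p ≥ (12/17)/(3/4) = 16/17.

16/17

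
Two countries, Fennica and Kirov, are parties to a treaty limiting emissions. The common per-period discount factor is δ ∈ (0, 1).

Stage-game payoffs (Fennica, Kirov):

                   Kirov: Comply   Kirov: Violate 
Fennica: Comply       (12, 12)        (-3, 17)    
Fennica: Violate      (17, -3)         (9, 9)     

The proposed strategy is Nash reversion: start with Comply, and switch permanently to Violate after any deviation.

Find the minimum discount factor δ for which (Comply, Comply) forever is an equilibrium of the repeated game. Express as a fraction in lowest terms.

Cooperation forever yields 12 each period: 12/(1−δ).
Deviating yields 17 once, then 9 forever: 17 + 9δ/(1−δ).
No profitable deviation requires 12/(1−δ) ≥ 17 + 9δ/(1−δ).
Multiplying by (1−δ): 12 ≥ 17(1−δ) + 9δ = 17 − 8δ.
So 8δ ≥ 5, i.e. δ ≥ 5/8.

5/8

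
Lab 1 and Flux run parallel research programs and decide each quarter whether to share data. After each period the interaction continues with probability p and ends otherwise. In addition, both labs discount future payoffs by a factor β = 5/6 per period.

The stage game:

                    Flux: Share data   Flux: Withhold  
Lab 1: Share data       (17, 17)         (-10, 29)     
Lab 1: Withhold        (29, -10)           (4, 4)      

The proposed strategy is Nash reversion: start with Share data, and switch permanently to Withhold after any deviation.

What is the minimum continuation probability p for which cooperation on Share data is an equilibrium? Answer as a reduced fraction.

72/125

With continuation probability p and discount β, the effective per-period discount factor is βp.
Grim-trigger IC: βp ≥ (29−17)/(29−4) = 12/25.
So p ≥ (12/25)/(5/6) = 72/125.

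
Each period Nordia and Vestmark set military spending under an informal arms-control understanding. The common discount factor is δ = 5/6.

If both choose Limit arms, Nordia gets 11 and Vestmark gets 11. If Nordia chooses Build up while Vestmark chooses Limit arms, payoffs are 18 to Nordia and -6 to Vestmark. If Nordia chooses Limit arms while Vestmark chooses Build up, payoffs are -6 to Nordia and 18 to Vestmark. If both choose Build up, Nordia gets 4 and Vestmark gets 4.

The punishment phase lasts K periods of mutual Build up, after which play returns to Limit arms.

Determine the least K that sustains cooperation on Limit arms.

2

IC: δ(1−δ^K)/(1−δ) ≥ (18−11)/(11−4) = 1.
With δ = 5/6: need 1 − δ^K ≥ 1·(1−5/6)/(5/6), i.e. δ^K ≤ 0.8000.
Since (5/6)^1 = 0.8333 and (5/6)^2 = 0.6944, the smallest such K is 2.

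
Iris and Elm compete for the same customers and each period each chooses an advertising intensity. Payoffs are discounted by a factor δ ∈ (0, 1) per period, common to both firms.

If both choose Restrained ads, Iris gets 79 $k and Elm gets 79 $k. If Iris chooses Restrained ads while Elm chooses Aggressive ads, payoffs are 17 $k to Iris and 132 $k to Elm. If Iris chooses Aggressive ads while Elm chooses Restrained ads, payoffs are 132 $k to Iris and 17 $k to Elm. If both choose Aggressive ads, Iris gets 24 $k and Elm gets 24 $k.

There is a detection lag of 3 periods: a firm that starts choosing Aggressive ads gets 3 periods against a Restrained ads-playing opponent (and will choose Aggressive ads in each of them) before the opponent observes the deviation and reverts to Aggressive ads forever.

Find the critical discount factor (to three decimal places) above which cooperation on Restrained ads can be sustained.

0.789

Deviating for the 3 undetected periods gains 132−79 = 53 per period over cooperation, then loses 79−24 = 55 per period forever once punishment starts.
Gain: 53(1 + δ + … + δ^2); loss: 55·δ^3/(1−δ).
No profitable deviation ⇔ 53(1−δ^3) ≤ 55·δ^3, i.e. δ^3 ≥ 53/(53+55) = 53/108.
Hence δ ≥ (53/108)^(1/3) ≈ 0.789.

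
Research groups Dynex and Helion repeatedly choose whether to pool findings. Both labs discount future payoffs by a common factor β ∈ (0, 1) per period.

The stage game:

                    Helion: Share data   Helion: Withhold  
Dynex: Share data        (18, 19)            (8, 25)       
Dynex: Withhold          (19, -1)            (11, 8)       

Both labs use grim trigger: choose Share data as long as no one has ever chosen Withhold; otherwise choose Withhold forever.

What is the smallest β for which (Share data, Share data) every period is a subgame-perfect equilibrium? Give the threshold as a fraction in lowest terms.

Dynex: cooperation gives 18 each period; deviation gives 19 once then 11 forever.
  18/(1−β) ≥ 19 + 11β/(1−β) ⇒ β ≥ 1/8.
Helion: cooperation gives 19 each period; deviation gives 25 once then 8 forever.
  β ≥ 6/17.
Both must hold, so the binding constraint is Helion's: β ≥ 6/17.

6/17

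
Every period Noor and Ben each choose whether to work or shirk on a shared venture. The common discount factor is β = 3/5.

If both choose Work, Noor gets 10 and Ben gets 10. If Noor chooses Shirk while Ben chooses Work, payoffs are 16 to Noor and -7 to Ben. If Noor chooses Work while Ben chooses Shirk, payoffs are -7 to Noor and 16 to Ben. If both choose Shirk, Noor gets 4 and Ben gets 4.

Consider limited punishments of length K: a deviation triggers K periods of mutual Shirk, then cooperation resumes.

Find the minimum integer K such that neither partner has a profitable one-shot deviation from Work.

3

IC: β(1−β^K)/(1−β) ≥ (16−10)/(10−4) = 1.
With β = 3/5: need 1 − β^K ≥ 1·(1−3/5)/(3/5), i.e. β^K ≤ 0.3333.
Since (3/5)^2 = 0.3600 and (3/5)^3 = 0.2160, the smallest such K is 3.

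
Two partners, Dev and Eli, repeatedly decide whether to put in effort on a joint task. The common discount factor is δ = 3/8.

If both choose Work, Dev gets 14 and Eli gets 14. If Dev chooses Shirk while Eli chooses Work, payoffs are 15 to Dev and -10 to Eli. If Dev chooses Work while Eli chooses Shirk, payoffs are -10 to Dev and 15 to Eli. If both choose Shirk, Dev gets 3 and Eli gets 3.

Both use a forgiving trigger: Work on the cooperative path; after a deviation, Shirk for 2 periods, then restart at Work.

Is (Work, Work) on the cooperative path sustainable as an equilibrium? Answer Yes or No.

Yes

A one-shot deviation gives 15 now, then 3 for 2 periods, then back to 14.
Gain from deviating: (15−14) today; loss: (14−3) in each of the next 2 periods.
No-deviation condition: (14−3)(δ+…+δ^2) ≥ 15−14, i.e. δ+…+δ^2 ≥ 1/11.
At δ = 3/8: δ+…+δ^2 = 0.5156 ≥ 0.0909.
So cooperation is sustainable.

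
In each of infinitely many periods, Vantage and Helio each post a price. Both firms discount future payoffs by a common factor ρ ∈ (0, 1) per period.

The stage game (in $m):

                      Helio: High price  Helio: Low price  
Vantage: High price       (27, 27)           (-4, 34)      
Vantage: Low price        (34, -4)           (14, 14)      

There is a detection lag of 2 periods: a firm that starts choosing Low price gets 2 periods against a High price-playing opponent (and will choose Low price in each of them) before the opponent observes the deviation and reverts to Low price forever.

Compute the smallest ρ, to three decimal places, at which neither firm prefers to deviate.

A deviator earns 34 for 2 periods, then 14 forever; cooperating earns 27 forever. Multiplying the IC by (1−ρ):
27 ≥ 34(1−ρ^2) + 14ρ^2, so 20·ρ^2 ≥ 7 and ρ^2 ≥ 7/20.
ρ ≥ (7/20)^(1/2) ≈ 0.592.

0.592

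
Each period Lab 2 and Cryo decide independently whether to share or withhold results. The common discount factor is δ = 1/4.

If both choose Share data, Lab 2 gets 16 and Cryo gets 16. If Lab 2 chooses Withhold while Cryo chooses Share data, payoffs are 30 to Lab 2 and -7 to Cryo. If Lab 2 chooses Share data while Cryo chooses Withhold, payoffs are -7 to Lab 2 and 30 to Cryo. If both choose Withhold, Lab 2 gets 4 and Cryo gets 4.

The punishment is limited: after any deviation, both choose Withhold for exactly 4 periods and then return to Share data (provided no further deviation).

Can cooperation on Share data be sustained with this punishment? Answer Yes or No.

IC: δ+…+δ^4 ≥ (30−16)/(16−4) = 7/6.
At δ = 1/4: partial sum = 0.3320 < 1.1667. Cooperation not sustainable.

No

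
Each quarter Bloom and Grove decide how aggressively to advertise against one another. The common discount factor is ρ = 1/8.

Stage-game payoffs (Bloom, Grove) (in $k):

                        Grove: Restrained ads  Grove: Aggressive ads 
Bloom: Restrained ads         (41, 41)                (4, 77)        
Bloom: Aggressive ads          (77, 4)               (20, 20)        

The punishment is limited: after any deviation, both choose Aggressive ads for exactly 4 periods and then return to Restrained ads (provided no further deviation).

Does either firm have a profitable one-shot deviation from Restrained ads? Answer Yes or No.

Yes

IC: ρ+…+ρ^4 ≥ (77−41)/(41−20) = 12/7.
At ρ = 1/8: partial sum = 0.1428 < 1.7143. Cooperation not sustainable.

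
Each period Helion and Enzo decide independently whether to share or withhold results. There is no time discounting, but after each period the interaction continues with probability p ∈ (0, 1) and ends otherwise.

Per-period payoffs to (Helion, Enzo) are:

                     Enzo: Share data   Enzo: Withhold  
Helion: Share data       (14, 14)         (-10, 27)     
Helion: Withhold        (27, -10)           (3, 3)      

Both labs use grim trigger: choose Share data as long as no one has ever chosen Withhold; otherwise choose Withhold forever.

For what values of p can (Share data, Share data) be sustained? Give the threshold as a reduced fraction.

With no time discounting, the continuation probability p plays the role of the discount factor.
Grim-trigger IC: 14/(1−p) ≥ 27 + 3p/(1−p) ⇒ p ≥ (27−14)/(27−3) = 13/24.

13/24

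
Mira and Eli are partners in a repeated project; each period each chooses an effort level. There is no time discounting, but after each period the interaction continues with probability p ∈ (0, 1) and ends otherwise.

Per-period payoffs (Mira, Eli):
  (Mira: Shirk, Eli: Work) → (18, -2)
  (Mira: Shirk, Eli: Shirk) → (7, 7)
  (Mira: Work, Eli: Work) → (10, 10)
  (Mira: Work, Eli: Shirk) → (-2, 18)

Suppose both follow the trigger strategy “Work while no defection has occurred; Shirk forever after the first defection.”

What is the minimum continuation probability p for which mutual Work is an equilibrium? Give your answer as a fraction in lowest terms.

8/11

With no time discounting, the continuation probability p plays the role of the discount factor.
Grim-trigger IC: 10/(1−p) ≥ 18 + 7p/(1−p) ⇒ p ≥ (18−10)/(18−7) = 8/11.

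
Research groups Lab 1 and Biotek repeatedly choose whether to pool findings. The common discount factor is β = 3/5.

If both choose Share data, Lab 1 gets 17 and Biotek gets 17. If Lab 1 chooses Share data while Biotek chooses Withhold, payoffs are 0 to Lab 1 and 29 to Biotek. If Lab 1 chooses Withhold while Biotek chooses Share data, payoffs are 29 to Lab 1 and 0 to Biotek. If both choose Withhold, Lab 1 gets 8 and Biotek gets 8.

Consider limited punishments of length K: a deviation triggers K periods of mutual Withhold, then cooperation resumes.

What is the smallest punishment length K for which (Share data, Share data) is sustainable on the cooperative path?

5

No profitable deviation requires (17−8)(β+…+β^K) ≥ 29−17, i.e. β+…+β^K ≥ 4/3 ≈ 1.3333.
With β = 3/5, the partial sums are K=1: 0.6000, K=2: 0.9600, K=3: 1.1760, K=4: 1.3056, K=5: 1.3834.
K = 5 is the first length at which the sum reaches 1.3333.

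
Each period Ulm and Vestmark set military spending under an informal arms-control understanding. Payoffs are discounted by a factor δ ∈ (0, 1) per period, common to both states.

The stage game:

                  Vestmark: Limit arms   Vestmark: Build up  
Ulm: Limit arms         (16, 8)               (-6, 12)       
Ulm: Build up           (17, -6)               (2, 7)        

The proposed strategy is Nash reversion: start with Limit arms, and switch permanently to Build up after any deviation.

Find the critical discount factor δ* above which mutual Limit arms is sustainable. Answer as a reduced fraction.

Ulm's threshold: (17−16)/(17−2) = 1/15.
Vestmark's threshold: (12−8)/(12−7) = 4/5.
1/15 < 4/5, so Vestmark binds and δ* = 4/5.

4/5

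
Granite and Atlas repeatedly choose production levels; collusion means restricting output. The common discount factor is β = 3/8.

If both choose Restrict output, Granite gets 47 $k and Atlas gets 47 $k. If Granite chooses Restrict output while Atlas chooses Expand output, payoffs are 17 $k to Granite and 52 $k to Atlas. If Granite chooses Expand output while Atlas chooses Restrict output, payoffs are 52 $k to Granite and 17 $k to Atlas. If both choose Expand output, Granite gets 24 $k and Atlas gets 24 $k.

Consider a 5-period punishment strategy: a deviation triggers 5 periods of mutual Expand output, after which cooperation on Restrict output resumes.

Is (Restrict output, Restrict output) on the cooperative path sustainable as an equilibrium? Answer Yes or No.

Yes

IC: β+…+β^5 ≥ (52−47)/(47−24) = 5/23.
At β = 3/8: partial sum = 0.5956 ≥ 0.2174. Cooperation sustainable.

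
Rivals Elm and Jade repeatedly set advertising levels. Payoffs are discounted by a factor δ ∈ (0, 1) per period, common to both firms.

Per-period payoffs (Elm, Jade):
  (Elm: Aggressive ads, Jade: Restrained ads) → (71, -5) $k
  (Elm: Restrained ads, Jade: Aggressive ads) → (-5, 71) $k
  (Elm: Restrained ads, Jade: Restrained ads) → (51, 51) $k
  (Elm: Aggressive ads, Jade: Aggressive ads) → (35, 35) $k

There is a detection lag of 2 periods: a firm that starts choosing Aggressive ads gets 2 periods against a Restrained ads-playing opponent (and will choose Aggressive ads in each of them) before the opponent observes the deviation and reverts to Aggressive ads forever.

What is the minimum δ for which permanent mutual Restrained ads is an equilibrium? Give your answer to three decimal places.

0.745

The best deviation is to choose Aggressive ads for all 2 undetected periods, earning 71 each, then 35 forever once detected.
Deviation value: 71(1−δ^2)/(1−δ) + 35δ^2/(1−δ); cooperation value: 51/(1−δ).
IC: 51 ≥ 71(1−δ^2) + 35δ^2 = 71 − 36δ^2.
So δ^2 ≥ 20/36 = 5/9, giving δ ≥ (5/9)^(1/2) ≈ 0.745.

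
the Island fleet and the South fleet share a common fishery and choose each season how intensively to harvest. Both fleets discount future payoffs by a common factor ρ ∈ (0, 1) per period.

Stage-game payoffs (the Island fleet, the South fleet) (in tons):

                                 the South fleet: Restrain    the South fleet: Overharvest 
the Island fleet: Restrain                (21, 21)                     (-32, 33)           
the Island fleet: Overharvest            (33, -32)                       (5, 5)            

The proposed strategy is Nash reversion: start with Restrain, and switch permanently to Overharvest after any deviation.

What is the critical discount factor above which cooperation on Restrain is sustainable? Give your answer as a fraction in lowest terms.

Under grim trigger the critical discount factor is (T−C)/(T−P) with T = 33, C = 21, P = 5.
ρ* = (33−21)/(33−5) = 12/28 = 3/7.

3/7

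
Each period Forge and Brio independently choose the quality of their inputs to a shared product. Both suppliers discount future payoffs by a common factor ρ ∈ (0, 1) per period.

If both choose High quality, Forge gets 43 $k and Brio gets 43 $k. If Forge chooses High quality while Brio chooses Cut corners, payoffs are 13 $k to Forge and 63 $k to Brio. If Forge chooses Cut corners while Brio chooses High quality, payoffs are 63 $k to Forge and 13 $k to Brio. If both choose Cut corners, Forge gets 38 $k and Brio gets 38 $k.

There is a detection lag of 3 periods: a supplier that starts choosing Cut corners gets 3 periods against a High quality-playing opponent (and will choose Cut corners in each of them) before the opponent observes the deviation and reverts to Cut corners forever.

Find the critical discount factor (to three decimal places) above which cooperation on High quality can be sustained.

Deviating for the 3 undetected periods gains 63−43 = 20 per period over cooperation, then loses 43−38 = 5 per period forever once punishment starts.
Gain: 20(1 + ρ + … + ρ^2); loss: 5·ρ^3/(1−ρ).
No profitable deviation ⇔ 20(1−ρ^3) ≤ 5·ρ^3, i.e. ρ^3 ≥ 20/(20+5) = 4/5.
Hence ρ ≥ (4/5)^(1/3) ≈ 0.928.

0.928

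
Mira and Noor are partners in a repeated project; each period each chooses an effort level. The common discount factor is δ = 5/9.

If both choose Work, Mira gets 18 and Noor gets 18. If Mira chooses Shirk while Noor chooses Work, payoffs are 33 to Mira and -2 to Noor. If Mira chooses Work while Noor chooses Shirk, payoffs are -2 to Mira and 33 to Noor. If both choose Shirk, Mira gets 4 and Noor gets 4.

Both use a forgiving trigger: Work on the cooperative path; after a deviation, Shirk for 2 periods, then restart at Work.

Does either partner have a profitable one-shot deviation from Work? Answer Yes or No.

Yes

IC: δ+…+δ^2 ≥ (33−18)/(18−4) = 15/14.
At δ = 5/9: partial sum = 0.8642 < 1.0714. Cooperation not sustainable.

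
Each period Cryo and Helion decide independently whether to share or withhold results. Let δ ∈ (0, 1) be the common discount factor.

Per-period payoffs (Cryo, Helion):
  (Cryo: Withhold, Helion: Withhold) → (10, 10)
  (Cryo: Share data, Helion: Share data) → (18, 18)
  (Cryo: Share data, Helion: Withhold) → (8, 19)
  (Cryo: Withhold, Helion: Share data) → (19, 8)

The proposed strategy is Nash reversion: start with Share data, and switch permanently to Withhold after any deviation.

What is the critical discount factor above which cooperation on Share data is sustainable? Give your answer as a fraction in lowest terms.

1/9

Under grim trigger the critical discount factor is (T−C)/(T−P) with T = 19, C = 18, P = 10.
δ* = (19−18)/(19−10) = 1/9.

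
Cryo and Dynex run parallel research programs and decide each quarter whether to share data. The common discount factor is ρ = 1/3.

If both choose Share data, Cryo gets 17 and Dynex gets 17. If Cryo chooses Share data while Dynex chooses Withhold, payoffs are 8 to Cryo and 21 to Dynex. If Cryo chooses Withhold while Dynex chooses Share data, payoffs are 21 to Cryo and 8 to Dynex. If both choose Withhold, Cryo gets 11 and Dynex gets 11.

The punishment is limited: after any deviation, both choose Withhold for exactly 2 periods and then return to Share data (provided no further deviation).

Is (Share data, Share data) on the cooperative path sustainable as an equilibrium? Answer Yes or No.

No

IC: ρ+…+ρ^2 ≥ (21−17)/(17−11) = 2/3.
At ρ = 1/3: partial sum = 0.4444 < 0.6667. Cooperation not sustainable.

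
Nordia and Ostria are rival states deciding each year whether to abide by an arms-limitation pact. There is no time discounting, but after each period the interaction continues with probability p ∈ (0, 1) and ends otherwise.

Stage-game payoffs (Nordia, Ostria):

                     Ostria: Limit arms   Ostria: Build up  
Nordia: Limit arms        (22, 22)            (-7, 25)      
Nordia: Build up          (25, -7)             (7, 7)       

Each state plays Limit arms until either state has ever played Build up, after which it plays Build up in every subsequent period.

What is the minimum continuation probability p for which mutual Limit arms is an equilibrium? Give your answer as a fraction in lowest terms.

1/6

Expected cooperation value is 22 + p·22 + p²·22 + … = 22/(1−p); deviation gives 25 + p·7/(1−p).
22 ≥ 25(1−p) + 7p ⇒ 18p ≥ 3 ⇒ p ≥ 3/18 = 1/6.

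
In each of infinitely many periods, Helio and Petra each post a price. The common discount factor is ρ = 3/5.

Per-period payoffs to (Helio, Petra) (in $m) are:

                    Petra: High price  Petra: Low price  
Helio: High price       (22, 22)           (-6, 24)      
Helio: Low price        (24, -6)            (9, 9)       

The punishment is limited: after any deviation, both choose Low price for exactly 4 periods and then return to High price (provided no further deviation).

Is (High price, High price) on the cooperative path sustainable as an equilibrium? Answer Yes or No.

Yes

Comparing payoff streams over the 5 periods until play realigns: cooperate → 22(1+ρ+…+ρ^4); deviate → 24 + 9(ρ+…+ρ^4).
Cooperation is sustained iff (22−9)(ρ+…+ρ^4) ≥ 24−22.
ρ+…+ρ^4 = 3/5·(1−(3/5)^4)/(1−3/5) = 1.3056, and (24−22)/(22−9) = 0.1538.
1.3056 ≥ 0.1538, so cooperation is sustainable.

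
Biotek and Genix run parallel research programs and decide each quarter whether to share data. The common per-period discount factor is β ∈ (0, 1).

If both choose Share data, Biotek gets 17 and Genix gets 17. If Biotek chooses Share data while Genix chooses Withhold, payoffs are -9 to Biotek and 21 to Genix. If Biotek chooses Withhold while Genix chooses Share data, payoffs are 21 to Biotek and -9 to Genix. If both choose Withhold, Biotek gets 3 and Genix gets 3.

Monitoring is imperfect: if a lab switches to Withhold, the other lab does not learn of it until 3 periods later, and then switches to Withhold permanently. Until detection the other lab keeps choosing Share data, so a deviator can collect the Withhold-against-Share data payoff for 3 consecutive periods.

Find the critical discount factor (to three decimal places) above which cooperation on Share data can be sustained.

Deviating for the 3 undetected periods gains 21−17 = 4 per period over cooperation, then loses 17−3 = 14 per period forever once punishment starts.
Gain: 4(1 + β + … + β^2); loss: 14·β^3/(1−β).
No profitable deviation ⇔ 4(1−β^3) ≤ 14·β^3, i.e. β^3 ≥ 4/(4+14) = 2/9.
Hence β ≥ (2/9)^(1/3) ≈ 0.606.

0.606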